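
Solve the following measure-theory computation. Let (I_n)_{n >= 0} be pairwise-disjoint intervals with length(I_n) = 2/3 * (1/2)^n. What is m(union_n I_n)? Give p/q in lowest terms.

By countable additivity of the Lebesgue measure on pairwise disjoint measurable sets,
  m(union_{n >= 0} I_n) = sum_{n >= 0} m(I_n) = sum_{n >= 0} a * r^n,
  with a = 2/3 and r = 1/2.
Since 0 < r = 1/2 < 1, the geometric series converges:
  sum_{n >= 0} a * r^n = a / (1 - r).
  = 2/3 / (1 - 1/2)
  = 2/3 / (1/2)
  = 4/3.

4/3


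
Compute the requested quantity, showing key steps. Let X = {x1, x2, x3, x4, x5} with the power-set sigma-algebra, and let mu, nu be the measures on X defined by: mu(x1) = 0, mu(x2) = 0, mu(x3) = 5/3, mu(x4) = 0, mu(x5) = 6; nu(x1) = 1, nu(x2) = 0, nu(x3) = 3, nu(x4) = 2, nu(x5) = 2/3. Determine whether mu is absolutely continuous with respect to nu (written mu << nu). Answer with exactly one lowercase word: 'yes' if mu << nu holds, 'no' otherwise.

mu << nu means: every nu-null measurable set is also mu-null; equivalently, for every atom x, if nu({x}) = 0 then mu({x}) = 0.
Checking each atom:
  x1: nu = 1 > 0 -> no constraint.
  x2: nu = 0, mu = 0 -> consistent with mu << nu.
  x3: nu = 3 > 0 -> no constraint.
  x4: nu = 2 > 0 -> no constraint.
  x5: nu = 2/3 > 0 -> no constraint.
No atom violates the condition. Therefore mu << nu.

yes


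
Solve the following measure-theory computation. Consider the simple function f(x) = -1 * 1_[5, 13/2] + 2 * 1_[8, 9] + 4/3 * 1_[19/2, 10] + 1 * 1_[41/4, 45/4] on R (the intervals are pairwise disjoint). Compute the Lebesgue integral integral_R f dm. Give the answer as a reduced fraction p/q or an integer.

For a simple function f = sum_i c_i * 1_{A_i} with disjoint A_i,
  integral f dm = sum_i c_i * m(A_i).
Lengths of the A_i:
  m(A_1) = 13/2 - 5 = 3/2.
  m(A_2) = 9 - 8 = 1.
  m(A_3) = 10 - 19/2 = 1/2.
  m(A_4) = 45/4 - 41/4 = 1.
Contributions c_i * m(A_i):
  (-1) * (3/2) = -3/2.
  (2) * (1) = 2.
  (4/3) * (1/2) = 2/3.
  (1) * (1) = 1.
Total: -3/2 + 2 + 2/3 + 1 = 13/6.

13/6


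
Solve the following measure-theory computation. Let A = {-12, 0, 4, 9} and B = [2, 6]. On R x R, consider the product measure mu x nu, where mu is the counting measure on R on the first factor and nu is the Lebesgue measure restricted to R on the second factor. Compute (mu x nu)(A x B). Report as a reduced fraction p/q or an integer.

For a measurable rectangle A x B, the product measure satisfies
  (mu x nu)(A x B) = mu(A) * nu(B).
  mu(A) = 4.
  nu(B) = 4.
  (mu x nu)(A x B) = 4 * 4 = 16.

16


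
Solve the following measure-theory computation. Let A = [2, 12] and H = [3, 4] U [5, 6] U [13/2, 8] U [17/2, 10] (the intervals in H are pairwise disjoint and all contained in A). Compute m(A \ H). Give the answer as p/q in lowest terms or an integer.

The ambient interval has length m(A) = 12 - 2 = 10.
Since the holes are disjoint and sit inside A, by finite additivity
  m(H) = sum_i (b_i - a_i), and m(A \ H) = m(A) - m(H).
Computing the hole measures:
  m(H_1) = 4 - 3 = 1.
  m(H_2) = 6 - 5 = 1.
  m(H_3) = 8 - 13/2 = 3/2.
  m(H_4) = 10 - 17/2 = 3/2.
Summed: m(H) = 1 + 1 + 3/2 + 3/2 = 5.
So m(A \ H) = 10 - 5 = 5.

5


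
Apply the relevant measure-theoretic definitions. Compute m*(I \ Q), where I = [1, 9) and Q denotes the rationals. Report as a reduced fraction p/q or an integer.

The interval I = [1, 9) has m(I) = 9 - 1 = 8 (endpoints are measure-zero, so open/closed/half-open agree). Write I = (I cap Q) u (I \ Q). The rationals in I are countable, so m*(I cap Q) = 0 (cover each rational by intervals whose total length is arbitrarily small). By countable subadditivity m*(I) <= m*(I cap Q) + m*(I \ Q), hence m*(I \ Q) >= m(I) = 8. The reverse inequality m*(I \ Q) <= m*(I) = 8 is trivial since (I \ Q) is a subset of I. Therefore m*(I \ Q) = 8.

8


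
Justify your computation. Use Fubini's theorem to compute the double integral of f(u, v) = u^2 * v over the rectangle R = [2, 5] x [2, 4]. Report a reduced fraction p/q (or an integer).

f(u, v) is a tensor product of a function of u and a function of v, and both factors are bounded continuous (hence Lebesgue integrable) on the rectangle, so Fubini's theorem applies:
  integral_R f d(m x m) = (integral_a1^b1 u^2 du) * (integral_a2^b2 v dv).
Inner integral in u: integral_{2}^{5} u^2 du = (5^3 - 2^3)/3
  = 39.
Inner integral in v: integral_{2}^{4} v dv = (4^2 - 2^2)/2
  = 6.
Product: (39) * (6) = 234.

234


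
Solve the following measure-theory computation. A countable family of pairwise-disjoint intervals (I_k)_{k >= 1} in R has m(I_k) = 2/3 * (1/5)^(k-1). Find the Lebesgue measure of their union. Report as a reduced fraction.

By countable additivity of the Lebesgue measure on pairwise disjoint measurable sets,
  m(union_{k >= 1} I_k) = sum_{k >= 1} m(I_k) = sum_{k >= 1} a * r^(k-1),
  with a = 2/3 and r = 1/5.
Since 0 < r = 1/5 < 1, the geometric series converges:
  sum_{k >= 1} a * r^(k-1) = a / (1 - r).
  = 2/3 / (1 - 1/5)
  = 2/3 / (4/5)
  = 5/6.

5/6


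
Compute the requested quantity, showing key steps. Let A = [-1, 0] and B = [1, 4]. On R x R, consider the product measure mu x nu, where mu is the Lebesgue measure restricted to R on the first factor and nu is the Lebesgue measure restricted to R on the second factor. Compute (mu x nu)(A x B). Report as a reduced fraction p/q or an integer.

For a measurable rectangle A x B, the product measure satisfies
  (mu x nu)(A x B) = mu(A) * nu(B).
  mu(A) = 1.
  nu(B) = 3.
  (mu x nu)(A x B) = 1 * 3 = 3.

3


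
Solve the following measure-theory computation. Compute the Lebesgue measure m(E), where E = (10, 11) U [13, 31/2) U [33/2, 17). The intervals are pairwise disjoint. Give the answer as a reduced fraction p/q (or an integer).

For pairwise disjoint intervals, m(union_i I_i) = sum_i m(I_i),
and m is invariant under swapping open/closed endpoints (single points have measure 0).
So m(E) = sum_i (b_i - a_i).
  I_1 has length 11 - 10 = 1.
  I_2 has length 31/2 - 13 = 5/2.
  I_3 has length 17 - 33/2 = 1/2.
Summing:
  m(E) = 1 + 5/2 + 1/2 = 4.

4


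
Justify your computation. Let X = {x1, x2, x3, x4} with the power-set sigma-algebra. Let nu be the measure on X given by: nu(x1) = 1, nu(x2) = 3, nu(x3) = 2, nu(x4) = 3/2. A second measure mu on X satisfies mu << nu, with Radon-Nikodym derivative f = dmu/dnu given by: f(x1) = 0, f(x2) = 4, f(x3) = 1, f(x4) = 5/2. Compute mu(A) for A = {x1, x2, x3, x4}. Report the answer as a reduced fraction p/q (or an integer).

By the defining property of the Radon-Nikodym derivative, for every measurable set A,
  mu(A) = integral_A f dnu.
Since nu is a discrete measure concentrated on the atoms of X, the integral over A reduces to the sum
  mu(A) = sum_{x in A} f(x) * nu({x}).
Computing each term:
  x1: f(x1) * nu(x1) = 0 * 1 = 0.
  x2: f(x2) * nu(x2) = 4 * 3 = 12.
  x3: f(x3) * nu(x3) = 1 * 2 = 2.
  x4: f(x4) * nu(x4) = 5/2 * 3/2 = 15/4.
Summing: mu(A) = 0 + 12 + 2 + 15/4 = 71/4.

71/4


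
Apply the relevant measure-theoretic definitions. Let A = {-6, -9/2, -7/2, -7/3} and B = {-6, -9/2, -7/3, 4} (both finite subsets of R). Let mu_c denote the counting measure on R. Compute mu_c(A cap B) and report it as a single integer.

Counting measure on a finite set equals cardinality. mu_c(A cap B) = |A cap B| (elements appearing in both).
Enumerating the elements of A that also lie in B gives 3 element(s).
So mu_c(A cap B) = 3.

3


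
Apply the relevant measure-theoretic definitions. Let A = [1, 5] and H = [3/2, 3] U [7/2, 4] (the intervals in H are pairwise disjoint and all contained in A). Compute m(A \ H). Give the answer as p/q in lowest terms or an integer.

The ambient interval has length m(A) = 5 - 1 = 4.
Since the holes are disjoint and sit inside A, by finite additivity
  m(H) = sum_i (b_i - a_i), and m(A \ H) = m(A) - m(H).
Computing the hole measures:
  m(H_1) = 3 - 3/2 = 3/2.
  m(H_2) = 4 - 7/2 = 1/2.
Summed: m(H) = 3/2 + 1/2 = 2.
So m(A \ H) = 4 - 2 = 2.

2


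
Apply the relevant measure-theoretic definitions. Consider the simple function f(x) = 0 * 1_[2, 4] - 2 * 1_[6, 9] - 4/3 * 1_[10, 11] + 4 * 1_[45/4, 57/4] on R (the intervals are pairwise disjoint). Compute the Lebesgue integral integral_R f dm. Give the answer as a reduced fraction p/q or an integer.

For a simple function f = sum_i c_i * 1_{A_i} with disjoint A_i,
  integral f dm = sum_i c_i * m(A_i).
Lengths of the A_i:
  m(A_1) = 4 - 2 = 2.
  m(A_2) = 9 - 6 = 3.
  m(A_3) = 11 - 10 = 1.
  m(A_4) = 57/4 - 45/4 = 3.
Contributions c_i * m(A_i):
  (0) * (2) = 0.
  (-2) * (3) = -6.
  (-4/3) * (1) = -4/3.
  (4) * (3) = 12.
Total: 0 - 6 - 4/3 + 12 = 14/3.

14/3


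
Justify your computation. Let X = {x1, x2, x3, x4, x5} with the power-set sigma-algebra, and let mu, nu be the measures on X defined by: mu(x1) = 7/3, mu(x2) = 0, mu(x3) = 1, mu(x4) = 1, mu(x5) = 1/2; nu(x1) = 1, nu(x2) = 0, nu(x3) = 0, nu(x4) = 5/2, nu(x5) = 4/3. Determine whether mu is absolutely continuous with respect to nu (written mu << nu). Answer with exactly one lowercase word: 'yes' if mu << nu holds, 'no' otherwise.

mu << nu means: every nu-null measurable set is also mu-null; equivalently, for every atom x, if nu({x}) = 0 then mu({x}) = 0.
Checking each atom:
  x1: nu = 1 > 0 -> no constraint.
  x2: nu = 0, mu = 0 -> consistent with mu << nu.
  x3: nu = 0, mu = 1 > 0 -> violates mu << nu.
  x4: nu = 5/2 > 0 -> no constraint.
  x5: nu = 4/3 > 0 -> no constraint.
The atom(s) x3 violate the condition (nu = 0 but mu > 0). Therefore mu is NOT absolutely continuous w.r.t. nu.

no


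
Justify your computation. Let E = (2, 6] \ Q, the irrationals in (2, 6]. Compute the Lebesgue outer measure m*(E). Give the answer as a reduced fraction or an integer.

The interval I = (2, 6] has m(I) = 6 - 2 = 4 (endpoints are measure-zero, so open/closed/half-open agree). Write I = (I cap Q) u (I \ Q). The rationals in I are countable, so m*(I cap Q) = 0 (cover each rational by intervals whose total length is arbitrarily small). By countable subadditivity m*(I) <= m*(I cap Q) + m*(I \ Q), hence m*(I \ Q) >= m(I) = 4. The reverse inequality m*(I \ Q) <= m*(I) = 4 is trivial since (I \ Q) is a subset of I. Therefore m*(I \ Q) = 4.

4


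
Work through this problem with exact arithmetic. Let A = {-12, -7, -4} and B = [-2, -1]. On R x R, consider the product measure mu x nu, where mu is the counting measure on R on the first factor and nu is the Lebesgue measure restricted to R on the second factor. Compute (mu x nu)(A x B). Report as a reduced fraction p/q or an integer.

For a measurable rectangle A x B, the product measure satisfies
  (mu x nu)(A x B) = mu(A) * nu(B).
  mu(A) = 3.
  nu(B) = 1.
  (mu x nu)(A x B) = 3 * 1 = 3.

3


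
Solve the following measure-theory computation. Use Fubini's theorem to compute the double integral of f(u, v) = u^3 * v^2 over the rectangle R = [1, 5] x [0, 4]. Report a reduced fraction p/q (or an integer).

f(u, v) is a tensor product of a function of u and a function of v, and both factors are bounded continuous (hence Lebesgue integrable) on the rectangle, so Fubini's theorem applies:
  integral_R f d(m x m) = (integral_a1^b1 u^3 du) * (integral_a2^b2 v^2 dv).
Inner integral in u: integral_{1}^{5} u^3 du = (5^4 - 1^4)/4
  = 156.
Inner integral in v: integral_{0}^{4} v^2 dv = (4^3 - 0^3)/3
  = 64/3.
Product: (156) * (64/3) = 3328.

3328


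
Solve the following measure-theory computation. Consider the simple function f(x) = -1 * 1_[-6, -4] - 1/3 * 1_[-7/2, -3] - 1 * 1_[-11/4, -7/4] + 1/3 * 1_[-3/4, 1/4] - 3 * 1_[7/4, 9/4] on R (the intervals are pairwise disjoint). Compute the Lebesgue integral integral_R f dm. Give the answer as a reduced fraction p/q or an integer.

For a simple function f = sum_i c_i * 1_{A_i} with disjoint A_i,
  integral f dm = sum_i c_i * m(A_i).
Lengths of the A_i:
  m(A_1) = -4 - (-6) = 2.
  m(A_2) = -3 - (-7/2) = 1/2.
  m(A_3) = -7/4 - (-11/4) = 1.
  m(A_4) = 1/4 - (-3/4) = 1.
  m(A_5) = 9/4 - 7/4 = 1/2.
Contributions c_i * m(A_i):
  (-1) * (2) = -2.
  (-1/3) * (1/2) = -1/6.
  (-1) * (1) = -1.
  (1/3) * (1) = 1/3.
  (-3) * (1/2) = -3/2.
Total: -2 - 1/6 - 1 + 1/3 - 3/2 = -13/3.

-13/3


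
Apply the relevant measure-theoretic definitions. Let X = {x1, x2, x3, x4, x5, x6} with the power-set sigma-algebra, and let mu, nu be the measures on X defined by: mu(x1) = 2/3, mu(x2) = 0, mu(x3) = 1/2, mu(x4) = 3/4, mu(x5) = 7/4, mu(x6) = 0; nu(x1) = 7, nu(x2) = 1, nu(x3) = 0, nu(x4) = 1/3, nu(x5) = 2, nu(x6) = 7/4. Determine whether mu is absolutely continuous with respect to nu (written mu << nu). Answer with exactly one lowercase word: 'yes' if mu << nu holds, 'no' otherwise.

mu << nu means: every nu-null measurable set is also mu-null; equivalently, for every atom x, if nu({x}) = 0 then mu({x}) = 0.
Checking each atom:
  x1: nu = 7 > 0 -> no constraint.
  x2: nu = 1 > 0 -> no constraint.
  x3: nu = 0, mu = 1/2 > 0 -> violates mu << nu.
  x4: nu = 1/3 > 0 -> no constraint.
  x5: nu = 2 > 0 -> no constraint.
  x6: nu = 7/4 > 0 -> no constraint.
The atom(s) x3 violate the condition (nu = 0 but mu > 0). Therefore mu is NOT absolutely continuous w.r.t. nu.

no


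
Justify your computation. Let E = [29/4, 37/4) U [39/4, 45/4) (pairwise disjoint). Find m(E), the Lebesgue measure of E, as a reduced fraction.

For pairwise disjoint intervals, m(union_i I_i) = sum_i m(I_i),
and m is invariant under swapping open/closed endpoints (single points have measure 0).
So m(E) = sum_i (b_i - a_i).
  I_1 has length 37/4 - 29/4 = 2.
  I_2 has length 45/4 - 39/4 = 3/2.
Summing:
  m(E) = 2 + 3/2 = 7/2.

7/2


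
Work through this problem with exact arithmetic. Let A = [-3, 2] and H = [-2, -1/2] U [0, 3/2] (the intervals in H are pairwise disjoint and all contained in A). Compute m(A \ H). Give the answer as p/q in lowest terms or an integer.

The ambient interval has length m(A) = 2 - (-3) = 5.
Since the holes are disjoint and sit inside A, by finite additivity
  m(H) = sum_i (b_i - a_i), and m(A \ H) = m(A) - m(H).
Computing the hole measures:
  m(H_1) = -1/2 - (-2) = 3/2.
  m(H_2) = 3/2 - 0 = 3/2.
Summed: m(H) = 3/2 + 3/2 = 3.
So m(A \ H) = 5 - 3 = 2.

2


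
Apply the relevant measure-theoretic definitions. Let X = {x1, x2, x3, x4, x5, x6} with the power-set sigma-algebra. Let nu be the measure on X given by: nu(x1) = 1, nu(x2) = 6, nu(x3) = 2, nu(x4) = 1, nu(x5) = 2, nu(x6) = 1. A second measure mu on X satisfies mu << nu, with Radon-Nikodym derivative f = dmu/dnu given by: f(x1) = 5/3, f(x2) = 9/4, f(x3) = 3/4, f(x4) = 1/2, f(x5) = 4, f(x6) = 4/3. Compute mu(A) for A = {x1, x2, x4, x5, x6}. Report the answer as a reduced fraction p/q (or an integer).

By the defining property of the Radon-Nikodym derivative, for every measurable set A,
  mu(A) = integral_A f dnu.
Since nu is a discrete measure concentrated on the atoms of X, the integral over A reduces to the sum
  mu(A) = sum_{x in A} f(x) * nu({x}).
Computing each term:
  x1: f(x1) * nu(x1) = 5/3 * 1 = 5/3.
  x2: f(x2) * nu(x2) = 9/4 * 6 = 27/2.
  x4: f(x4) * nu(x4) = 1/2 * 1 = 1/2.
  x5: f(x5) * nu(x5) = 4 * 2 = 8.
  x6: f(x6) * nu(x6) = 4/3 * 1 = 4/3.
Summing: mu(A) = 5/3 + 27/2 + 1/2 + 8 + 4/3 = 25.

25


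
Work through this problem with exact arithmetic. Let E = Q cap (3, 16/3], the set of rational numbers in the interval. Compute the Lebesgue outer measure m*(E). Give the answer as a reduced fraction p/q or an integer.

E = Q cap (3, 16/3] is a subset of Q, which is countable. Enumerate Q = {q_1, q_2, ...}; for any eps > 0, cover q_k by the open interval (q_k - eps/2^(k+1), q_k + eps/2^(k+1)), of length eps/2^k. The total cover length is sum_{k>=1} eps/2^k = eps. Hence m*(E) <= m*(Q) <= eps for every eps > 0, and since outer measure is non-negative, m*(E) = 0.

0


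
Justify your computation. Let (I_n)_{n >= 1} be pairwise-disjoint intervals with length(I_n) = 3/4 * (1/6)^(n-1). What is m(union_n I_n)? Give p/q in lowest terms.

By countable additivity of the Lebesgue measure on pairwise disjoint measurable sets,
  m(union_{n >= 1} I_n) = sum_{n >= 1} m(I_n) = sum_{n >= 1} a * r^(n-1),
  with a = 3/4 and r = 1/6.
Since 0 < r = 1/6 < 1, the geometric series converges:
  sum_{n >= 1} a * r^(n-1) = a / (1 - r).
  = 3/4 / (1 - 1/6)
  = 3/4 / (5/6)
  = 9/10.

9/10


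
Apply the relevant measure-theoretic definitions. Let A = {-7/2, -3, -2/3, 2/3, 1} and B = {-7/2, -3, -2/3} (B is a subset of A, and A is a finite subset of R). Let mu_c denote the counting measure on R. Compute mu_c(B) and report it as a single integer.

Counting measure assigns mu_c(E) = |E| (number of elements) when E is finite.
B has 3 element(s), so mu_c(B) = 3.

3


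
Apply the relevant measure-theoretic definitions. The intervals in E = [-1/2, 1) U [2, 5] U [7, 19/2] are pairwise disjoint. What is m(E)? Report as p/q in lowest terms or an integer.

For pairwise disjoint intervals, m(union_i I_i) = sum_i m(I_i),
and m is invariant under swapping open/closed endpoints (single points have measure 0).
So m(E) = sum_i (b_i - a_i).
  I_1 has length 1 - (-1/2) = 3/2.
  I_2 has length 5 - 2 = 3.
  I_3 has length 19/2 - 7 = 5/2.
Summing:
  m(E) = 3/2 + 3 + 5/2 = 7.

7


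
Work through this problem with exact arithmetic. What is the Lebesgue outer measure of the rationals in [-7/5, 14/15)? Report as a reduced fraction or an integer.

Q cap [-7/5, 14/15) is countable; list its elements as q_1, q_2, ... . Fix eps > 0 and cover the k-th point by an interval of length eps * 2^(-k). The cover has total length eps * sum_{k>=1} 2^(-k) = eps, so by definition of outer measure m*(Q cap [-7/5, 14/15)) <= eps. Since eps was arbitrary and m* >= 0, the outer measure is 0.

0


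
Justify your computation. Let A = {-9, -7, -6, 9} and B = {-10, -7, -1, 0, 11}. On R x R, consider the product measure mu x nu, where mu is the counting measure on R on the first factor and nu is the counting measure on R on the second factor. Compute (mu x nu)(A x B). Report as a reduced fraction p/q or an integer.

For a measurable rectangle A x B, the product measure satisfies
  (mu x nu)(A x B) = mu(A) * nu(B).
  mu(A) = 4.
  nu(B) = 5.
  (mu x nu)(A x B) = 4 * 5 = 20.

20


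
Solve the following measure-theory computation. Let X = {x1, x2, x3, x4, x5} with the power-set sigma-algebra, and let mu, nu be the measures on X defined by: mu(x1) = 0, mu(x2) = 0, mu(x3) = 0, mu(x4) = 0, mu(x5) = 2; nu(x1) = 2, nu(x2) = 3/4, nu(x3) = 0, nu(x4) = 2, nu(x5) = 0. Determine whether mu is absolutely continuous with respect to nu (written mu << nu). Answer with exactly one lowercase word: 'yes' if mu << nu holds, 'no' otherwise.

mu << nu means: every nu-null measurable set is also mu-null; equivalently, for every atom x, if nu({x}) = 0 then mu({x}) = 0.
Checking each atom:
  x1: nu = 2 > 0 -> no constraint.
  x2: nu = 3/4 > 0 -> no constraint.
  x3: nu = 0, mu = 0 -> consistent with mu << nu.
  x4: nu = 2 > 0 -> no constraint.
  x5: nu = 0, mu = 2 > 0 -> violates mu << nu.
The atom(s) x5 violate the condition (nu = 0 but mu > 0). Therefore mu is NOT absolutely continuous w.r.t. nu.

no


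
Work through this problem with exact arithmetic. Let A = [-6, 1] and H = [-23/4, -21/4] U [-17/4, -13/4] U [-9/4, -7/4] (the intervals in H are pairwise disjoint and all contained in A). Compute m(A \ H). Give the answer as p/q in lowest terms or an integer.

The ambient interval has length m(A) = 1 - (-6) = 7.
Since the holes are disjoint and sit inside A, by finite additivity
  m(H) = sum_i (b_i - a_i), and m(A \ H) = m(A) - m(H).
Computing the hole measures:
  m(H_1) = -21/4 - (-23/4) = 1/2.
  m(H_2) = -13/4 - (-17/4) = 1.
  m(H_3) = -7/4 - (-9/4) = 1/2.
Summed: m(H) = 1/2 + 1 + 1/2 = 2.
So m(A \ H) = 7 - 2 = 5.

5


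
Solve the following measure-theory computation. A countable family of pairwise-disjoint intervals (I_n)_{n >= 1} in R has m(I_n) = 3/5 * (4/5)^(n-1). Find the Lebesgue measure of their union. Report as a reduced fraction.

By countable additivity of the Lebesgue measure on pairwise disjoint measurable sets,
  m(union_{n >= 1} I_n) = sum_{n >= 1} m(I_n) = sum_{n >= 1} a * r^(n-1),
  with a = 3/5 and r = 4/5.
Since 0 < r = 4/5 < 1, the geometric series converges:
  sum_{n >= 1} a * r^(n-1) = a / (1 - r).
  = 3/5 / (1 - 4/5)
  = 3/5 / (1/5)
  = 3.

3


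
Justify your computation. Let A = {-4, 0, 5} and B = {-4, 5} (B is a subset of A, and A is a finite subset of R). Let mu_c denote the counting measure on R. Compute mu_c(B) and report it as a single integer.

Counting measure assigns mu_c(E) = |E| (number of elements) when E is finite.
B has 2 element(s), so mu_c(B) = 2.

2


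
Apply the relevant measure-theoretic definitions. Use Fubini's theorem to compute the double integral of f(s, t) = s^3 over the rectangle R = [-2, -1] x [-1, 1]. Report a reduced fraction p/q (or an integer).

f(s, t) is a tensor product of a function of s and a function of t, and both factors are bounded continuous (hence Lebesgue integrable) on the rectangle, so Fubini's theorem applies:
  integral_R f d(m x m) = (integral_a1^b1 s^3 ds) * (integral_a2^b2 1 dt).
Inner integral in s: integral_{-2}^{-1} s^3 ds = ((-1)^4 - (-2)^4)/4
  = -15/4.
Inner integral in t: integral_{-1}^{1} 1 dt = (1^1 - (-1)^1)/1
  = 2.
Product: (-15/4) * (2) = -15/2.

-15/2


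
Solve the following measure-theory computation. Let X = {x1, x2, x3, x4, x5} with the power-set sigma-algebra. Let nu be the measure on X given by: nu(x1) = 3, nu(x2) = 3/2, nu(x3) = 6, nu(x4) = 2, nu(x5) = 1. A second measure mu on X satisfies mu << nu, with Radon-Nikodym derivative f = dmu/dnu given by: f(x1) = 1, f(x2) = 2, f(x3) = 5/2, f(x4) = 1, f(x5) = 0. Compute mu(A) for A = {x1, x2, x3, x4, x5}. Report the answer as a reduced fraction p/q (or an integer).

By the defining property of the Radon-Nikodym derivative, for every measurable set A,
  mu(A) = integral_A f dnu.
Since nu is a discrete measure concentrated on the atoms of X, the integral over A reduces to the sum
  mu(A) = sum_{x in A} f(x) * nu({x}).
Computing each term:
  x1: f(x1) * nu(x1) = 1 * 3 = 3.
  x2: f(x2) * nu(x2) = 2 * 3/2 = 3.
  x3: f(x3) * nu(x3) = 5/2 * 6 = 15.
  x4: f(x4) * nu(x4) = 1 * 2 = 2.
  x5: f(x5) * nu(x5) = 0 * 1 = 0.
Summing: mu(A) = 3 + 3 + 15 + 2 + 0 = 23.

23


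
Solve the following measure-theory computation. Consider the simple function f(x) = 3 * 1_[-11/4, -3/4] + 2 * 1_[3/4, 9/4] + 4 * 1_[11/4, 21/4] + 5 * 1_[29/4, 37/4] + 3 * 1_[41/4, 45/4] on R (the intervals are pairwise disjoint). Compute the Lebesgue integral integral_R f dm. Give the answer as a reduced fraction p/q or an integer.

For a simple function f = sum_i c_i * 1_{A_i} with disjoint A_i,
  integral f dm = sum_i c_i * m(A_i).
Lengths of the A_i:
  m(A_1) = -3/4 - (-11/4) = 2.
  m(A_2) = 9/4 - 3/4 = 3/2.
  m(A_3) = 21/4 - 11/4 = 5/2.
  m(A_4) = 37/4 - 29/4 = 2.
  m(A_5) = 45/4 - 41/4 = 1.
Contributions c_i * m(A_i):
  (3) * (2) = 6.
  (2) * (3/2) = 3.
  (4) * (5/2) = 10.
  (5) * (2) = 10.
  (3) * (1) = 3.
Total: 6 + 3 + 10 + 10 + 3 = 32.

32


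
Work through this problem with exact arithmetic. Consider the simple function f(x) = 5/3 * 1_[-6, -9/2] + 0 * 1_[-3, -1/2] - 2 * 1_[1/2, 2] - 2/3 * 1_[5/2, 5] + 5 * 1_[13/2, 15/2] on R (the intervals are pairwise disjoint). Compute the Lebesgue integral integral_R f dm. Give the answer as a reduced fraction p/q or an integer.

For a simple function f = sum_i c_i * 1_{A_i} with disjoint A_i,
  integral f dm = sum_i c_i * m(A_i).
Lengths of the A_i:
  m(A_1) = -9/2 - (-6) = 3/2.
  m(A_2) = -1/2 - (-3) = 5/2.
  m(A_3) = 2 - 1/2 = 3/2.
  m(A_4) = 5 - 5/2 = 5/2.
  m(A_5) = 15/2 - 13/2 = 1.
Contributions c_i * m(A_i):
  (5/3) * (3/2) = 5/2.
  (0) * (5/2) = 0.
  (-2) * (3/2) = -3.
  (-2/3) * (5/2) = -5/3.
  (5) * (1) = 5.
Total: 5/2 + 0 - 3 - 5/3 + 5 = 17/6.

17/6


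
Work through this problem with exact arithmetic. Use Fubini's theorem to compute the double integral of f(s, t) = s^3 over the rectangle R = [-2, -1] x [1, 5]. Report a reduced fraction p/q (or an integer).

f(s, t) is a tensor product of a function of s and a function of t, and both factors are bounded continuous (hence Lebesgue integrable) on the rectangle, so Fubini's theorem applies:
  integral_R f d(m x m) = (integral_a1^b1 s^3 ds) * (integral_a2^b2 1 dt).
Inner integral in s: integral_{-2}^{-1} s^3 ds = ((-1)^4 - (-2)^4)/4
  = -15/4.
Inner integral in t: integral_{1}^{5} 1 dt = (5^1 - 1^1)/1
  = 4.
Product: (-15/4) * (4) = -15.

-15


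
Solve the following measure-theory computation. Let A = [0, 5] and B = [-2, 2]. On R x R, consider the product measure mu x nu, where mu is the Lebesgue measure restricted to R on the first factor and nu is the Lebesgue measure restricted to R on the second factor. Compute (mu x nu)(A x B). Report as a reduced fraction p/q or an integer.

For a measurable rectangle A x B, the product measure satisfies
  (mu x nu)(A x B) = mu(A) * nu(B).
  mu(A) = 5.
  nu(B) = 4.
  (mu x nu)(A x B) = 5 * 4 = 20.

20


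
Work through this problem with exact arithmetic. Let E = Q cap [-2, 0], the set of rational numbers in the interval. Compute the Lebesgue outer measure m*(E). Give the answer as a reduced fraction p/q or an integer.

The set Q cap [-2, 0] is countable (a subset of the countable set Q). Lebesgue outer measure of any countable set is 0: each singleton {q} has m*({q}) = 0, and by countable subadditivity m*(union_k {q_k}) <= sum_k m*({q_k}) = sum_k 0 = 0. The reverse inequality m*(E) >= 0 is automatic. So m*(Q cap [-2, 0]) = 0.

0


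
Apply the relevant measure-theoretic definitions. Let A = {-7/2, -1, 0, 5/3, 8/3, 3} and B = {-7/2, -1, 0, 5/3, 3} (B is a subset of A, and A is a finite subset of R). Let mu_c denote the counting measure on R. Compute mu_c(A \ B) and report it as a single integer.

Counting measure assigns mu_c(E) = |E| (number of elements) when E is finite. For B subset A, A \ B is the set of elements of A not in B, so |A \ B| = |A| - |B|.
|A| = 6, |B| = 5, so mu_c(A \ B) = 6 - 5 = 1.

1


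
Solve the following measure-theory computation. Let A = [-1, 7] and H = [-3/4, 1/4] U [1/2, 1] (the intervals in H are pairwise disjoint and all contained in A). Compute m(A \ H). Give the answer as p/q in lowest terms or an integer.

The ambient interval has length m(A) = 7 - (-1) = 8.
Since the holes are disjoint and sit inside A, by finite additivity
  m(H) = sum_i (b_i - a_i), and m(A \ H) = m(A) - m(H).
Computing the hole measures:
  m(H_1) = 1/4 - (-3/4) = 1.
  m(H_2) = 1 - 1/2 = 1/2.
Summed: m(H) = 1 + 1/2 = 3/2.
So m(A \ H) = 8 - 3/2 = 13/2.

13/2


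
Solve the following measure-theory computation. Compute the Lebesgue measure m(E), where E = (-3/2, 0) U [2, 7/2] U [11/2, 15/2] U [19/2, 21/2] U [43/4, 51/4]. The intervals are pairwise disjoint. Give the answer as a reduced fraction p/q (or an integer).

For pairwise disjoint intervals, m(union_i I_i) = sum_i m(I_i),
and m is invariant under swapping open/closed endpoints (single points have measure 0).
So m(E) = sum_i (b_i - a_i).
  I_1 has length 0 - (-3/2) = 3/2.
  I_2 has length 7/2 - 2 = 3/2.
  I_3 has length 15/2 - 11/2 = 2.
  I_4 has length 21/2 - 19/2 = 1.
  I_5 has length 51/4 - 43/4 = 2.
Summing:
  m(E) = 3/2 + 3/2 + 2 + 1 + 2 = 8.

8


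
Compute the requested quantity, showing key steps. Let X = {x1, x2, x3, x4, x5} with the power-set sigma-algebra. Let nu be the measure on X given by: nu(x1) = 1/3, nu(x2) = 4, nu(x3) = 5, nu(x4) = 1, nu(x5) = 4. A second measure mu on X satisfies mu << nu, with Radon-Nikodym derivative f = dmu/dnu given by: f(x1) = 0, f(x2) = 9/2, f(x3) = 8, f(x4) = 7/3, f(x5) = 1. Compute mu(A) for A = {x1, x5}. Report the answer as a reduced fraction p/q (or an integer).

By the defining property of the Radon-Nikodym derivative, for every measurable set A,
  mu(A) = integral_A f dnu.
Since nu is a discrete measure concentrated on the atoms of X, the integral over A reduces to the sum
  mu(A) = sum_{x in A} f(x) * nu({x}).
Computing each term:
  x1: f(x1) * nu(x1) = 0 * 1/3 = 0.
  x5: f(x5) * nu(x5) = 1 * 4 = 4.
Summing: mu(A) = 0 + 4 = 4.

4


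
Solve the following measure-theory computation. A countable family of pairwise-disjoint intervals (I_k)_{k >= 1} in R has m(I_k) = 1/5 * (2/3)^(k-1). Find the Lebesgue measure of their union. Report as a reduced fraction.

By countable additivity of the Lebesgue measure on pairwise disjoint measurable sets,
  m(union_{k >= 1} I_k) = sum_{k >= 1} m(I_k) = sum_{k >= 1} a * r^(k-1),
  with a = 1/5 and r = 2/3.
Since 0 < r = 2/3 < 1, the geometric series converges:
  sum_{k >= 1} a * r^(k-1) = a / (1 - r).
  = 1/5 / (1 - 2/3)
  = 1/5 / (1/3)
  = 3/5.

3/5


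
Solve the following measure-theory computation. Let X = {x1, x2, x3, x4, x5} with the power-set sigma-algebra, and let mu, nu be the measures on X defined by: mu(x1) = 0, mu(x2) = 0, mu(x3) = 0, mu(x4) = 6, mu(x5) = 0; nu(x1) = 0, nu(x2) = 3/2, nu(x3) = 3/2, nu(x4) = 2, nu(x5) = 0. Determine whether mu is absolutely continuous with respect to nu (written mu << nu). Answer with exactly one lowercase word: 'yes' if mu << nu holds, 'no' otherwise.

mu << nu means: every nu-null measurable set is also mu-null; equivalently, for every atom x, if nu({x}) = 0 then mu({x}) = 0.
Checking each atom:
  x1: nu = 0, mu = 0 -> consistent with mu << nu.
  x2: nu = 3/2 > 0 -> no constraint.
  x3: nu = 3/2 > 0 -> no constraint.
  x4: nu = 2 > 0 -> no constraint.
  x5: nu = 0, mu = 0 -> consistent with mu << nu.
No atom violates the condition. Therefore mu << nu.

yes


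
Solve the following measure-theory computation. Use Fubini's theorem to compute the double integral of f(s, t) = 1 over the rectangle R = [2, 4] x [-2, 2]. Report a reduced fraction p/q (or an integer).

f(s, t) is a tensor product of a function of s and a function of t, and both factors are bounded continuous (hence Lebesgue integrable) on the rectangle, so Fubini's theorem applies:
  integral_R f d(m x m) = (integral_a1^b1 1 ds) * (integral_a2^b2 1 dt).
Inner integral in s: integral_{2}^{4} 1 ds = (4^1 - 2^1)/1
  = 2.
Inner integral in t: integral_{-2}^{2} 1 dt = (2^1 - (-2)^1)/1
  = 4.
Product: (2) * (4) = 8.

8


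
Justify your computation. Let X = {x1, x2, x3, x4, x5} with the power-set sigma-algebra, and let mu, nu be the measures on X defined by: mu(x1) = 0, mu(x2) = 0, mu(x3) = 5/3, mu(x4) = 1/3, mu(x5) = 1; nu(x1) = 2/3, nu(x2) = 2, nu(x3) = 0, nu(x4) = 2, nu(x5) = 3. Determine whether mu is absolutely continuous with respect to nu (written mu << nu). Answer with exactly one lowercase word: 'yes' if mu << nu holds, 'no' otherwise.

mu << nu means: every nu-null measurable set is also mu-null; equivalently, for every atom x, if nu({x}) = 0 then mu({x}) = 0.
Checking each atom:
  x1: nu = 2/3 > 0 -> no constraint.
  x2: nu = 2 > 0 -> no constraint.
  x3: nu = 0, mu = 5/3 > 0 -> violates mu << nu.
  x4: nu = 2 > 0 -> no constraint.
  x5: nu = 3 > 0 -> no constraint.
The atom(s) x3 violate the condition (nu = 0 but mu > 0). Therefore mu is NOT absolutely continuous w.r.t. nu.

no


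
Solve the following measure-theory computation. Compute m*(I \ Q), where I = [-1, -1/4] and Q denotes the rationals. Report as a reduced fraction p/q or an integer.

The interval I = [-1, -1/4] has m(I) = -1/4 - (-1) = 3/4 (endpoints are measure-zero, so open/closed/half-open agree). Write I = (I cap Q) u (I \ Q). The rationals in I are countable, so m*(I cap Q) = 0 (cover each rational by intervals whose total length is arbitrarily small). By countable subadditivity m*(I) <= m*(I cap Q) + m*(I \ Q), hence m*(I \ Q) >= m(I) = 3/4. The reverse inequality m*(I \ Q) <= m*(I) = 3/4 is trivial since (I \ Q) is a subset of I. Therefore m*(I \ Q) = 3/4.

3/4


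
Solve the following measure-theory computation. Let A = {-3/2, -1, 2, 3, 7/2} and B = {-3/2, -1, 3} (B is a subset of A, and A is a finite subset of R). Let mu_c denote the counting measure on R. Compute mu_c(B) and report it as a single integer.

Counting measure assigns mu_c(E) = |E| (number of elements) when E is finite.
B has 3 element(s), so mu_c(B) = 3.

3


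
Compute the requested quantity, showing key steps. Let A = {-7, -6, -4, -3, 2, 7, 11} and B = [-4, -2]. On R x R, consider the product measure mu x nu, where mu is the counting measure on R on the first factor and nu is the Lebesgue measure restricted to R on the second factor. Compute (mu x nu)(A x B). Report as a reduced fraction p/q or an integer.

For a measurable rectangle A x B, the product measure satisfies
  (mu x nu)(A x B) = mu(A) * nu(B).
  mu(A) = 7.
  nu(B) = 2.
  (mu x nu)(A x B) = 7 * 2 = 14.

14


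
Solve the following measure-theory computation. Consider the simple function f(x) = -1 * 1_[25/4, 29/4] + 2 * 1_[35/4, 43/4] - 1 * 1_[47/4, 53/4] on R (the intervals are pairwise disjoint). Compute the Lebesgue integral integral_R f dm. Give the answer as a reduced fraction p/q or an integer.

For a simple function f = sum_i c_i * 1_{A_i} with disjoint A_i,
  integral f dm = sum_i c_i * m(A_i).
Lengths of the A_i:
  m(A_1) = 29/4 - 25/4 = 1.
  m(A_2) = 43/4 - 35/4 = 2.
  m(A_3) = 53/4 - 47/4 = 3/2.
Contributions c_i * m(A_i):
  (-1) * (1) = -1.
  (2) * (2) = 4.
  (-1) * (3/2) = -3/2.
Total: -1 + 4 - 3/2 = 3/2.

3/2


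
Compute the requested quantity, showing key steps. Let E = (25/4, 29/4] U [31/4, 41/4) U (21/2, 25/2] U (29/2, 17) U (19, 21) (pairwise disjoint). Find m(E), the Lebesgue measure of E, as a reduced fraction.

For pairwise disjoint intervals, m(union_i I_i) = sum_i m(I_i),
and m is invariant under swapping open/closed endpoints (single points have measure 0).
So m(E) = sum_i (b_i - a_i).
  I_1 has length 29/4 - 25/4 = 1.
  I_2 has length 41/4 - 31/4 = 5/2.
  I_3 has length 25/2 - 21/2 = 2.
  I_4 has length 17 - 29/2 = 5/2.
  I_5 has length 21 - 19 = 2.
Summing:
  m(E) = 1 + 5/2 + 2 + 5/2 + 2 = 10.

10


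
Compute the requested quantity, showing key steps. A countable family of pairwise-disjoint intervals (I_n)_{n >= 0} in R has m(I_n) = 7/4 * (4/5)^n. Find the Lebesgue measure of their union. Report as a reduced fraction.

By countable additivity of the Lebesgue measure on pairwise disjoint measurable sets,
  m(union_{n >= 0} I_n) = sum_{n >= 0} m(I_n) = sum_{n >= 0} a * r^n,
  with a = 7/4 and r = 4/5.
Since 0 < r = 4/5 < 1, the geometric series converges:
  sum_{n >= 0} a * r^n = a / (1 - r).
  = 7/4 / (1 - 4/5)
  = 7/4 / (1/5)
  = 35/4.

35/4


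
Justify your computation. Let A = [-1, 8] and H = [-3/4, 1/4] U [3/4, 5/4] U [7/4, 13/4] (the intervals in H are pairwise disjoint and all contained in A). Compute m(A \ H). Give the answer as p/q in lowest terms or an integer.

The ambient interval has length m(A) = 8 - (-1) = 9.
Since the holes are disjoint and sit inside A, by finite additivity
  m(H) = sum_i (b_i - a_i), and m(A \ H) = m(A) - m(H).
Computing the hole measures:
  m(H_1) = 1/4 - (-3/4) = 1.
  m(H_2) = 5/4 - 3/4 = 1/2.
  m(H_3) = 13/4 - 7/4 = 3/2.
Summed: m(H) = 1 + 1/2 + 3/2 = 3.
So m(A \ H) = 9 - 3 = 6.

6


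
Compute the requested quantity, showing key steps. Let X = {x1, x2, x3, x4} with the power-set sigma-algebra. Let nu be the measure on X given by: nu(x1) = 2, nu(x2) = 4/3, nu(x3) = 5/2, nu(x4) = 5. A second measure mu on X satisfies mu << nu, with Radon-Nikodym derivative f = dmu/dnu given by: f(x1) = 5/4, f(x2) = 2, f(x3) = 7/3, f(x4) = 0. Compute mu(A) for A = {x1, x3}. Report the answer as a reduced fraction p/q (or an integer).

By the defining property of the Radon-Nikodym derivative, for every measurable set A,
  mu(A) = integral_A f dnu.
Since nu is a discrete measure concentrated on the atoms of X, the integral over A reduces to the sum
  mu(A) = sum_{x in A} f(x) * nu({x}).
Computing each term:
  x1: f(x1) * nu(x1) = 5/4 * 2 = 5/2.
  x3: f(x3) * nu(x3) = 7/3 * 5/2 = 35/6.
Summing: mu(A) = 5/2 + 35/6 = 25/3.

25/3


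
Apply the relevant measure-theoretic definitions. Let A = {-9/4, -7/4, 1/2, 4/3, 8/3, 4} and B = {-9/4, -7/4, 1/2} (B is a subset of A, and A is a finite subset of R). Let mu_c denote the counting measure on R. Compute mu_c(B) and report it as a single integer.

Counting measure assigns mu_c(E) = |E| (number of elements) when E is finite.
B has 3 element(s), so mu_c(B) = 3.

3


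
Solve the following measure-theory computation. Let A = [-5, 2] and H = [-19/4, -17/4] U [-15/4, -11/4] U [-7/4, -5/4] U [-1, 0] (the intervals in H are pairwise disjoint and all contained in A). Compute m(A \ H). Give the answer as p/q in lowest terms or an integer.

The ambient interval has length m(A) = 2 - (-5) = 7.
Since the holes are disjoint and sit inside A, by finite additivity
  m(H) = sum_i (b_i - a_i), and m(A \ H) = m(A) - m(H).
Computing the hole measures:
  m(H_1) = -17/4 - (-19/4) = 1/2.
  m(H_2) = -11/4 - (-15/4) = 1.
  m(H_3) = -5/4 - (-7/4) = 1/2.
  m(H_4) = 0 - (-1) = 1.
Summed: m(H) = 1/2 + 1 + 1/2 + 1 = 3.
So m(A \ H) = 7 - 3 = 4.

4


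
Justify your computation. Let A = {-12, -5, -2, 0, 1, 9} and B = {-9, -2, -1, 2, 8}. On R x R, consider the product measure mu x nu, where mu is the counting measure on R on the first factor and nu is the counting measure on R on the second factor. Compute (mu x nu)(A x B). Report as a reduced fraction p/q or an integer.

For a measurable rectangle A x B, the product measure satisfies
  (mu x nu)(A x B) = mu(A) * nu(B).
  mu(A) = 6.
  nu(B) = 5.
  (mu x nu)(A x B) = 6 * 5 = 30.

30


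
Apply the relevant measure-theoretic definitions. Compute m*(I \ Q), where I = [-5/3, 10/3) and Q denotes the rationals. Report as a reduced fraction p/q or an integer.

The interval I = [-5/3, 10/3) has m(I) = 10/3 - (-5/3) = 5 (endpoints are measure-zero, so open/closed/half-open agree). Write I = (I cap Q) u (I \ Q). The rationals in I are countable, so m*(I cap Q) = 0 (cover each rational by intervals whose total length is arbitrarily small). By countable subadditivity m*(I) <= m*(I cap Q) + m*(I \ Q), hence m*(I \ Q) >= m(I) = 5. The reverse inequality m*(I \ Q) <= m*(I) = 5 is trivial since (I \ Q) is a subset of I. Therefore m*(I \ Q) = 5.

5


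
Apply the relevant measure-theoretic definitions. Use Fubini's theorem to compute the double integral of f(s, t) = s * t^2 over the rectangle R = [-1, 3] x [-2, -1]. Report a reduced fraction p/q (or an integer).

f(s, t) is a tensor product of a function of s and a function of t, and both factors are bounded continuous (hence Lebesgue integrable) on the rectangle, so Fubini's theorem applies:
  integral_R f d(m x m) = (integral_a1^b1 s ds) * (integral_a2^b2 t^2 dt).
Inner integral in s: integral_{-1}^{3} s ds = (3^2 - (-1)^2)/2
  = 4.
Inner integral in t: integral_{-2}^{-1} t^2 dt = ((-1)^3 - (-2)^3)/3
  = 7/3.
Product: (4) * (7/3) = 28/3.

28/3


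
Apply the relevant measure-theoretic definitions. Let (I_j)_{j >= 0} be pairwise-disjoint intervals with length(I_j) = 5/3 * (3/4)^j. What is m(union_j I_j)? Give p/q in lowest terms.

By countable additivity of the Lebesgue measure on pairwise disjoint measurable sets,
  m(union_{j >= 0} I_j) = sum_{j >= 0} m(I_j) = sum_{j >= 0} a * r^j,
  with a = 5/3 and r = 3/4.
Since 0 < r = 3/4 < 1, the geometric series converges:
  sum_{j >= 0} a * r^j = a / (1 - r).
  = 5/3 / (1 - 3/4)
  = 5/3 / (1/4)
  = 20/3.

20/3


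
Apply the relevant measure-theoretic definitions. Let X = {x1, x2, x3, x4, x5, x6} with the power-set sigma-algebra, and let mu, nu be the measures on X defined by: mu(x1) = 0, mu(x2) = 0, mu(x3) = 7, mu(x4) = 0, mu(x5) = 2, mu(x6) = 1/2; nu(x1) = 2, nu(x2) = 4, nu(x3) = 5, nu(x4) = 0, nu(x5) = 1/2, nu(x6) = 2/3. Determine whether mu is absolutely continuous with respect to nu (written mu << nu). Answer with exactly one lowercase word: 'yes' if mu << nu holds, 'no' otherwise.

mu << nu means: every nu-null measurable set is also mu-null; equivalently, for every atom x, if nu({x}) = 0 then mu({x}) = 0.
Checking each atom:
  x1: nu = 2 > 0 -> no constraint.
  x2: nu = 4 > 0 -> no constraint.
  x3: nu = 5 > 0 -> no constraint.
  x4: nu = 0, mu = 0 -> consistent with mu << nu.
  x5: nu = 1/2 > 0 -> no constraint.
  x6: nu = 2/3 > 0 -> no constraint.
No atom violates the condition. Therefore mu << nu.

yes


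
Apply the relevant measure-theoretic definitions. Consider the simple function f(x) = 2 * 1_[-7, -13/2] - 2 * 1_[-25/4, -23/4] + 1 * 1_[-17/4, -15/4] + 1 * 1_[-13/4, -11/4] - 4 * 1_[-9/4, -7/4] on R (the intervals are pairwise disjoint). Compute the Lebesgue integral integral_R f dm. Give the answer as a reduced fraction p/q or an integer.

For a simple function f = sum_i c_i * 1_{A_i} with disjoint A_i,
  integral f dm = sum_i c_i * m(A_i).
Lengths of the A_i:
  m(A_1) = -13/2 - (-7) = 1/2.
  m(A_2) = -23/4 - (-25/4) = 1/2.
  m(A_3) = -15/4 - (-17/4) = 1/2.
  m(A_4) = -11/4 - (-13/4) = 1/2.
  m(A_5) = -7/4 - (-9/4) = 1/2.
Contributions c_i * m(A_i):
  (2) * (1/2) = 1.
  (-2) * (1/2) = -1.
  (1) * (1/2) = 1/2.
  (1) * (1/2) = 1/2.
  (-4) * (1/2) = -2.
Total: 1 - 1 + 1/2 + 1/2 - 2 = -1.

-1
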